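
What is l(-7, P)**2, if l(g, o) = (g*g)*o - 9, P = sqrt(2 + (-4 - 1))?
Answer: (9 - 49*I*sqrt(3))**2 ≈ -7122.0 - 1527.7*I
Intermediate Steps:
P = I*sqrt(3) (P = sqrt(2 - 5) = sqrt(-3) = I*sqrt(3) ≈ 1.732*I)
l(g, o) = -9 + o*g**2 (l(g, o) = g**2*o - 9 = o*g**2 - 9 = -9 + o*g**2)
l(-7, P)**2 = (-9 + (I*sqrt(3))*(-7)**2)**2 = (-9 + (I*sqrt(3))*49)**2 = (-9 + 49*I*sqrt(3))**2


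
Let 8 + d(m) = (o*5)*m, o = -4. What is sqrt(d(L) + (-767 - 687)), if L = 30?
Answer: I*sqrt(2062) ≈ 45.409*I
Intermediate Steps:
d(m) = -8 - 20*m (d(m) = -8 + (-4*5)*m = -8 - 20*m)
sqrt(d(L) + (-767 - 687)) = sqrt((-8 - 20*30) + (-767 - 687)) = sqrt((-8 - 600) - 1454) = sqrt(-608 - 1454) = sqrt(-2062) = I*sqrt(2062)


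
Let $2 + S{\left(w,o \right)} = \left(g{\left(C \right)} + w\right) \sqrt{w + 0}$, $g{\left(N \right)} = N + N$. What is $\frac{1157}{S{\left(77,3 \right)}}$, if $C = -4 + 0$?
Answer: $\frac{2314}{366593} + \frac{79833 \sqrt{77}}{366593} \approx 1.9172$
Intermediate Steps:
$C = -4$
$g{\left(N \right)} = 2 N$
$S{\left(w,o \right)} = -2 + \sqrt{w} \left(-8 + w\right)$ ($S{\left(w,o \right)} = -2 + \left(2 \left(-4\right) + w\right) \sqrt{w + 0} = -2 + \left(-8 + w\right) \sqrt{w} = -2 + \sqrt{w} \left(-8 + w\right)$)
$\frac{1157}{S{\left(77,3 \right)}} = \frac{1157}{-2 + 77^{\frac{3}{2}} - 8 \sqrt{77}} = \frac{1157}{-2 + 77 \sqrt{77} - 8 \sqrt{77}} = \frac{1157}{-2 + 69 \sqrt{77}}$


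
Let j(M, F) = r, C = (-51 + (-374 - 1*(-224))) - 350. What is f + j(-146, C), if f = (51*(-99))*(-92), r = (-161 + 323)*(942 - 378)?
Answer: 555876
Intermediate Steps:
C = -551 (C = (-51 + (-374 + 224)) - 350 = (-51 - 150) - 350 = -201 - 350 = -551)
r = 91368 (r = 162*564 = 91368)
j(M, F) = 91368
f = 464508 (f = -5049*(-92) = 464508)
f + j(-146, C) = 464508 + 91368 = 555876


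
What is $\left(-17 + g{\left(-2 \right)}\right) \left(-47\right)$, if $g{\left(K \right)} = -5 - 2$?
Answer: $1128$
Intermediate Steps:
$g{\left(K \right)} = -7$
$\left(-17 + g{\left(-2 \right)}\right) \left(-47\right) = \left(-17 - 7\right) \left(-47\right) = \left(-24\right) \left(-47\right) = 1128$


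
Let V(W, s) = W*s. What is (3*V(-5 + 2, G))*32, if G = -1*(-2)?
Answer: -576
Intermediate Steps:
G = 2
(3*V(-5 + 2, G))*32 = (3*((-5 + 2)*2))*32 = (3*(-3*2))*32 = (3*(-6))*32 = -18*32 = -576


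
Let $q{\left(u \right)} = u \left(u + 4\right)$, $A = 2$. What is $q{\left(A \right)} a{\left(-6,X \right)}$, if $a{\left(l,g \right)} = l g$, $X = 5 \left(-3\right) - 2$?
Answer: $1224$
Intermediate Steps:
$q{\left(u \right)} = u \left(4 + u\right)$
$X = -17$ ($X = -15 - 2 = -17$)
$a{\left(l,g \right)} = g l$
$q{\left(A \right)} a{\left(-6,X \right)} = 2 \left(4 + 2\right) \left(\left(-17\right) \left(-6\right)\right) = 2 \cdot 6 \cdot 102 = 12 \cdot 102 = 1224$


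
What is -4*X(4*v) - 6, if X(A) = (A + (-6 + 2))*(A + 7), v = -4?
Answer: -726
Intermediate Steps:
X(A) = (-4 + A)*(7 + A) (X(A) = (A - 4)*(7 + A) = (-4 + A)*(7 + A))
-4*X(4*v) - 6 = -4*(-28 + (4*(-4))² + 3*(4*(-4))) - 6 = -4*(-28 + (-16)² + 3*(-16)) - 6 = -4*(-28 + 256 - 48) - 6 = -4*180 - 6 = -720 - 6 = -726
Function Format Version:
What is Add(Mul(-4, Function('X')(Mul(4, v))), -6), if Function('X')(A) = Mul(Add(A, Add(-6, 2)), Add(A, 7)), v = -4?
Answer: -726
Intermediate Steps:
Function('X')(A) = Mul(Add(-4, A), Add(7, A)) (Function('X')(A) = Mul(Add(A, -4), Add(7, A)) = Mul(Add(-4, A), Add(7, A)))
Add(Mul(-4, Function('X')(Mul(4, v))), -6) = Add(Mul(-4, Add(-28, Pow(Mul(4, -4), 2), Mul(3, Mul(4, -4)))), -6) = Add(Mul(-4, Add(-28, Pow(-16, 2), Mul(3, -16))), -6) = Add(Mul(-4, Add(-28, 256, -48)), -6) = Add(Mul(-4, 180), -6) = Add(-720, -6) = -726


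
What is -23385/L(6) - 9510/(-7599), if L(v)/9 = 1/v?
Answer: -39486300/2533 ≈ -15589.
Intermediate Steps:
L(v) = 9/v
-23385/L(6) - 9510/(-7599) = -23385/(9/6) - 9510/(-7599) = -23385/(9*(⅙)) - 9510*(-1/7599) = -23385/3/2 + 3170/2533 = -23385*⅔ + 3170/2533 = -15590 + 3170/2533 = -39486300/2533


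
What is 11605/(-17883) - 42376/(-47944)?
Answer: 25177486/107172819 ≈ 0.23492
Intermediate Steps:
11605/(-17883) - 42376/(-47944) = 11605*(-1/17883) - 42376*(-1/47944) = -11605/17883 + 5297/5993 = 25177486/107172819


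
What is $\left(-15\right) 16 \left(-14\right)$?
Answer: $3360$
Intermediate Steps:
$\left(-15\right) 16 \left(-14\right) = \left(-240\right) \left(-14\right) = 3360$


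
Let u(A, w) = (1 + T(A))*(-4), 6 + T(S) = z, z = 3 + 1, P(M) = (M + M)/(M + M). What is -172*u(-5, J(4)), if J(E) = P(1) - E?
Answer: -688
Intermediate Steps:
P(M) = 1 (P(M) = (2*M)/((2*M)) = (2*M)*(1/(2*M)) = 1)
z = 4
T(S) = -2 (T(S) = -6 + 4 = -2)
J(E) = 1 - E
u(A, w) = 4 (u(A, w) = (1 - 2)*(-4) = -1*(-4) = 4)
-172*u(-5, J(4)) = -172*4 = -688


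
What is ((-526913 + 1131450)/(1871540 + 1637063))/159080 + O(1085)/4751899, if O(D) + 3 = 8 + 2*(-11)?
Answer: -6615826843317/2652265609015390760 ≈ -2.4944e-6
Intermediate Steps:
O(D) = -17 (O(D) = -3 + (8 + 2*(-11)) = -3 + (8 - 22) = -3 - 14 = -17)
((-526913 + 1131450)/(1871540 + 1637063))/159080 + O(1085)/4751899 = ((-526913 + 1131450)/(1871540 + 1637063))/159080 - 17/4751899 = (604537/3508603)*(1/159080) - 17*1/4751899 = (604537*(1/3508603))*(1/159080) - 17/4751899 = (604537/3508603)*(1/159080) - 17/4751899 = 604537/558148565240 - 17/4751899 = -6615826843317/2652265609015390760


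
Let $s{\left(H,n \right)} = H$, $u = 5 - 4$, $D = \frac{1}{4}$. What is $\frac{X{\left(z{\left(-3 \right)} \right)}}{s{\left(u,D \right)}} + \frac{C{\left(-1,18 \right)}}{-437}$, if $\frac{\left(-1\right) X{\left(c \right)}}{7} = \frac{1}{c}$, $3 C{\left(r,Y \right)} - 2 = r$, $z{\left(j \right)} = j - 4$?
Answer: $\frac{1310}{1311} \approx 0.99924$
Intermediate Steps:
$z{\left(j \right)} = -4 + j$
$C{\left(r,Y \right)} = \frac{2}{3} + \frac{r}{3}$
$D = \frac{1}{4} \approx 0.25$
$u = 1$ ($u = 5 - 4 = 1$)
$X{\left(c \right)} = - \frac{7}{c}$
$\frac{X{\left(z{\left(-3 \right)} \right)}}{s{\left(u,D \right)}} + \frac{C{\left(-1,18 \right)}}{-437} = \frac{\left(-7\right) \frac{1}{-4 - 3}}{1} + \frac{\frac{2}{3} + \frac{1}{3} \left(-1\right)}{-437} = - \frac{7}{-7} \cdot 1 + \left(\frac{2}{3} - \frac{1}{3}\right) \left(- \frac{1}{437}\right) = \left(-7\right) \left(- \frac{1}{7}\right) 1 + \frac{1}{3} \left(- \frac{1}{437}\right) = 1 \cdot 1 - \frac{1}{1311} = 1 - \frac{1}{1311} = \frac{1310}{1311}$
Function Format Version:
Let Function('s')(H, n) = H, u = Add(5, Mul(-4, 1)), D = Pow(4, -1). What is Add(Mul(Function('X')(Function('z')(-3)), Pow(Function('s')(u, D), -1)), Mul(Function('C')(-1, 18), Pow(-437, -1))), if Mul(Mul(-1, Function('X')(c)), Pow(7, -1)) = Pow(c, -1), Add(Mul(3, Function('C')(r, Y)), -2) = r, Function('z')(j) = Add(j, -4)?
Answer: Rational(1310, 1311) ≈ 0.99924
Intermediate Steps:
Function('z')(j) = Add(-4, j)
Function('C')(r, Y) = Add(Rational(2, 3), Mul(Rational(1, 3), r))
D = Rational(1, 4) ≈ 0.25000
u = 1 (u = Add(5, -4) = 1)
Function('X')(c) = Mul(-7, Pow(c, -1))
Add(Mul(Function('X')(Function('z')(-3)), Pow(Function('s')(u, D), -1)), Mul(Function('C')(-1, 18), Pow(-437, -1))) = Add(Mul(Mul(-7, Pow(Add(-4, -3), -1)), Pow(1, -1)), Mul(Add(Rational(2, 3), Mul(Rational(1, 3), -1)), Pow(-437, -1))) = Add(Mul(Mul(-7, Pow(-7, -1)), 1), Mul(Add(Rational(2, 3), Rational(-1, 3)), Rational(-1, 437))) = Add(Mul(Mul(-7, Rational(-1, 7)), 1), Mul(Rational(1, 3), Rational(-1, 437))) = Add(Mul(1, 1), Rational(-1, 1311)) = Add(1, Rational(-1, 1311)) = Rational(1310, 1311)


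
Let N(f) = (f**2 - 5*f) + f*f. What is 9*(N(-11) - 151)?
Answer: 1314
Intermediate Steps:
N(f) = -5*f + 2*f**2 (N(f) = (f**2 - 5*f) + f**2 = -5*f + 2*f**2)
9*(N(-11) - 151) = 9*(-11*(-5 + 2*(-11)) - 151) = 9*(-11*(-5 - 22) - 151) = 9*(-11*(-27) - 151) = 9*(297 - 151) = 9*146 = 1314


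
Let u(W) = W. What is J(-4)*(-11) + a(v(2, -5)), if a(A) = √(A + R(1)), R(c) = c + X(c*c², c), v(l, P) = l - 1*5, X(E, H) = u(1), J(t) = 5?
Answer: -55 + I ≈ -55.0 + 1.0*I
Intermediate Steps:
X(E, H) = 1
v(l, P) = -5 + l (v(l, P) = l - 5 = -5 + l)
R(c) = 1 + c (R(c) = c + 1 = 1 + c)
a(A) = √(2 + A) (a(A) = √(A + (1 + 1)) = √(A + 2) = √(2 + A))
J(-4)*(-11) + a(v(2, -5)) = 5*(-11) + √(2 + (-5 + 2)) = -55 + √(2 - 3) = -55 + √(-1) = -55 + I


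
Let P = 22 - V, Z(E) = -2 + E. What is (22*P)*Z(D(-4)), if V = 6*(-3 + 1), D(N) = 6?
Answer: 2992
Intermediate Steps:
V = -12 (V = 6*(-2) = -12)
P = 34 (P = 22 - 1*(-12) = 22 + 12 = 34)
(22*P)*Z(D(-4)) = (22*34)*(-2 + 6) = 748*4 = 2992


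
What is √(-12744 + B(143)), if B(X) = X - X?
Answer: 6*I*√354 ≈ 112.89*I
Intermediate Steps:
B(X) = 0
√(-12744 + B(143)) = √(-12744 + 0) = √(-12744) = 6*I*√354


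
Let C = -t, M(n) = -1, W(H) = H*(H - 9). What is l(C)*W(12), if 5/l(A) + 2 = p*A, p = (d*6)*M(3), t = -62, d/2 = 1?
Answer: -90/373 ≈ -0.24129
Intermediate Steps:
d = 2 (d = 2*1 = 2)
W(H) = H*(-9 + H)
C = 62 (C = -1*(-62) = 62)
p = -12 (p = (2*6)*(-1) = 12*(-1) = -12)
l(A) = 5/(-2 - 12*A)
l(C)*W(12) = (-5/(2 + 12*62))*(12*(-9 + 12)) = (-5/(2 + 744))*(12*3) = -5/746*36 = -90/373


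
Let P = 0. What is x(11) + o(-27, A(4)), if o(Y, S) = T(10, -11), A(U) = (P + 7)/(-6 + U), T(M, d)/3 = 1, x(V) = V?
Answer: 14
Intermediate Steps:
T(M, d) = 3 (T(M, d) = 3*1 = 3)
A(U) = 7/(-6 + U) (A(U) = (0 + 7)/(-6 + U) = 7/(-6 + U))
o(Y, S) = 3
x(11) + o(-27, A(4)) = 11 + 3 = 14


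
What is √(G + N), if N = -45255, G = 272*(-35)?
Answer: 5*I*√2191 ≈ 234.04*I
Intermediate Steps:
G = -9520
√(G + N) = √(-9520 - 45255) = √(-54775) = 5*I*√2191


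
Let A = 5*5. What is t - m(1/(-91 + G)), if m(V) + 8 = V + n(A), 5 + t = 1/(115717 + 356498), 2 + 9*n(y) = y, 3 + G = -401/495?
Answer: 30250076288/66484566495 ≈ 0.45499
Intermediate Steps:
G = -1886/495 (G = -3 - 401/495 = -1886/495 ≈ -3.8101)
A = 25
n(y) = -2/9 + y/9
t = -2361074/472215 (t = -5 + 1/(115717 + 356498) = -5 + 1/472215 = -2361074/472215 ≈ -5.0000)
m(V) = -49/9 + V (m(V) = -8 + (V + (-2/9 + (⅑)*25)) = -8 + (V + (-2/9 + 25/9)) = -8 + (V + 23/9) = -8 + (23/9 + V) = -49/9 + V)
t - m(1/(-91 + G)) = -2361074/472215 - (-49/9 + 1/(-91 - 1886/495)) = -2361074/472215 - (-49/9 + 1/(-46931/495)) = -2361074/472215 - (-49/9 - 495/46931) = -2361074/472215 - 1*(-2304074/422379) = -2361074/472215 + 2304074/422379 = 30250076288/66484566495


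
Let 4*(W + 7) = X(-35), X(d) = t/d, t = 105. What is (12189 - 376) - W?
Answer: 47283/4 ≈ 11821.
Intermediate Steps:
X(d) = 105/d
W = -31/4 (W = -7 + (105/(-35))/4 = -7 + (105*(-1/35))/4 = -7 + (¼)*(-3) = -7 - ¾ = -31/4 ≈ -7.7500)
(12189 - 376) - W = (12189 - 376) - 1*(-31/4) = 11813 + 31/4 = 47283/4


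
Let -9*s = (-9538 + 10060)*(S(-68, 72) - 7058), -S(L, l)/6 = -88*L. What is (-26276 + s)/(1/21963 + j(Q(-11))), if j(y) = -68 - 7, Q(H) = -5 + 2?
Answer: -6768776970/205903 ≈ -32874.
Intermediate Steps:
Q(H) = -3
j(y) = -75
S(L, l) = 528*L (S(L, l) = -(-528)*L = 528*L)
s = 2491796 (s = -(-9538 + 10060)*(528*(-68) - 7058)/9 = -58*(-35904 - 7058) = -58*(-42962) = -1/9*(-22426164) = 2491796)
(-26276 + s)/(1/21963 + j(Q(-11))) = (-26276 + 2491796)/(1/21963 - 75) = 2465520/(1/21963 - 75) = 2465520/(-1647224/21963) = 2465520*(-21963/1647224) = -6768776970/205903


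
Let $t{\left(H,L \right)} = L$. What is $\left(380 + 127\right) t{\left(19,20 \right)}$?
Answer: $10140$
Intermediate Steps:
$\left(380 + 127\right) t{\left(19,20 \right)} = \left(380 + 127\right) 20 = 507 \cdot 20 = 10140$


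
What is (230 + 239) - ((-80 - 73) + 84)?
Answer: 538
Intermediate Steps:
(230 + 239) - ((-80 - 73) + 84) = 469 - (-153 + 84) = 469 - 1*(-69) = 469 + 69 = 538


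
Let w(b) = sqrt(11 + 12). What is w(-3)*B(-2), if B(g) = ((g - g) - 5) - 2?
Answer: -7*sqrt(23) ≈ -33.571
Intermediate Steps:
w(b) = sqrt(23)
B(g) = -7 (B(g) = (0 - 5) - 2 = -5 - 2 = -7)
w(-3)*B(-2) = sqrt(23)*(-7) = -7*sqrt(23)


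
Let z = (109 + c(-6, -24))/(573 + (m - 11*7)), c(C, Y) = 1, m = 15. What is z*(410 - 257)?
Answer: 16830/511 ≈ 32.935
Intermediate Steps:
z = 110/511 (z = (109 + 1)/(573 + (15 - 11*7)) = 110/(573 + (15 - 77)) = 110/(573 - 62) = 110/511 ≈ 0.21526)
z*(410 - 257) = 110*(410 - 257)/511 = (110/511)*153 = 16830/511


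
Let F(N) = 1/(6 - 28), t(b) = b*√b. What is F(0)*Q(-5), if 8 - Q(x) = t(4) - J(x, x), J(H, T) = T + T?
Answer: 5/11 ≈ 0.45455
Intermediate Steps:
t(b) = b^(3/2)
F(N) = -1/22 (F(N) = 1/(-22) = -1/22)
J(H, T) = 2*T
Q(x) = 2*x (Q(x) = 8 - (4^(3/2) - 2*x) = 8 - (8 - 2*x) = 8 + (-8 + 2*x) = 2*x)
F(0)*Q(-5) = -(-5)/11 = -1/22*(-10) = 5/11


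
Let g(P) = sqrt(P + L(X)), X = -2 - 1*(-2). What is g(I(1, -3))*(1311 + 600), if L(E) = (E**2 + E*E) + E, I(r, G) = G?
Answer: 1911*I*sqrt(3) ≈ 3309.9*I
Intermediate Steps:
X = 0 (X = -2 + 2 = 0)
L(E) = E + 2*E**2 (L(E) = (E**2 + E**2) + E = 2*E**2 + E = E + 2*E**2)
g(P) = sqrt(P) (g(P) = sqrt(P + 0*(1 + 2*0)) = sqrt(P + 0*(1 + 0)) = sqrt(P + 0*1) = sqrt(P + 0) = sqrt(P))
g(I(1, -3))*(1311 + 600) = sqrt(-3)*(1311 + 600) = (I*sqrt(3))*1911 = 1911*I*sqrt(3)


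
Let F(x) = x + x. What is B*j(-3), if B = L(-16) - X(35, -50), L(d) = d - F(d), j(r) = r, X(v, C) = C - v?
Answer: -303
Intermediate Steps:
F(x) = 2*x
L(d) = -d (L(d) = d - 2*d = -d)
B = 101 (B = -1*(-16) - (-50 - 1*35) = 16 - (-50 - 35) = 16 - 1*(-85) = 16 + 85 = 101)
B*j(-3) = 101*(-3) = -303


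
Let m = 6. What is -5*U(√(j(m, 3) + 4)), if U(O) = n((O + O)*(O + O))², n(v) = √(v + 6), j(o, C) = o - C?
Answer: -170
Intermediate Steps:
n(v) = √(6 + v)
U(O) = 6 + 4*O² (U(O) = (√(6 + (O + O)*(O + O)))² = (√(6 + (2*O)*(2*O)))² = (√(6 + 4*O²))² = 6 + 4*O²)
-5*U(√(j(m, 3) + 4)) = -5*(6 + 4*(√((6 - 1*3) + 4))²) = -5*(6 + 4*(√((6 - 3) + 4))²) = -5*(6 + 4*(√(3 + 4))²) = -5*(6 + 4*(√7)²) = -5*(6 + 4*7) = -5*(6 + 28) = -5*34 = -170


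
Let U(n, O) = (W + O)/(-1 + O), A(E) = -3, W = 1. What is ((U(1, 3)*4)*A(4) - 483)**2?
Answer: 257049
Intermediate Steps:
U(n, O) = (1 + O)/(-1 + O)
((U(1, 3)*4)*A(4) - 483)**2 = ((((1 + 3)/(-1 + 3))*4)*(-3) - 483)**2 = (((4/2)*4)*(-3) - 483)**2 = ((((1/2)*4)*4)*(-3) - 483)**2 = ((2*4)*(-3) - 483)**2 = (8*(-3) - 483)**2 = (-24 - 483)**2 = (-507)**2 = 257049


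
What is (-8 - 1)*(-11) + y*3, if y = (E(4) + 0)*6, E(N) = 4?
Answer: 171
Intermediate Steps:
y = 24 (y = (4 + 0)*6 = 4*6 = 24)
(-8 - 1)*(-11) + y*3 = (-8 - 1)*(-11) + 24*3 = -9*(-11) + 72 = 99 + 72 = 171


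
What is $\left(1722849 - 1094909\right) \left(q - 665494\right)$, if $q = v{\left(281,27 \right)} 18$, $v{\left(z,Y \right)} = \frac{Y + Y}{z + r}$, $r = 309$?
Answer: $- \frac{24655466803472}{59} \approx -4.1789 \cdot 10^{11}$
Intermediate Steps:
$v{\left(z,Y \right)} = \frac{2 Y}{309 + z}$ ($v{\left(z,Y \right)} = \frac{Y + Y}{z + 309} = \frac{2 Y}{309 + z}$)
$q = \frac{486}{295}$ ($q = 2 \cdot 27 \frac{1}{309 + 281} \cdot 18 = 2 \cdot 27 \cdot \frac{1}{590} \cdot 18 = \frac{27}{295} \cdot 18 = \frac{486}{295} \approx 1.6475$)
$\left(1722849 - 1094909\right) \left(q - 665494\right) = \left(1722849 - 1094909\right) \left(\frac{486}{295} - 665494\right) = 627940 \left(- \frac{196320244}{295}\right) = - \frac{24655466803472}{59}$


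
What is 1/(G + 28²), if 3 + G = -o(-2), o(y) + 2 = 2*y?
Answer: 1/787 ≈ 0.0012706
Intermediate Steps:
o(y) = -2 + 2*y
G = 3 (G = -3 - (-2 + 2*(-2)) = -3 - (-2 - 4) = -3 - 1*(-6) = -3 + 6 = 3)
1/(G + 28²) = 1/(3 + 28²) = 1/(3 + 784) = 1/787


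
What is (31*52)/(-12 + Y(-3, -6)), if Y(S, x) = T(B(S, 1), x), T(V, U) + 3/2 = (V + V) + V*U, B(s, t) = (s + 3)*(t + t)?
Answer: -3224/27 ≈ -119.41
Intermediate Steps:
B(s, t) = 2*t*(3 + s) (B(s, t) = (3 + s)*(2*t) = 2*t*(3 + s))
T(V, U) = -3/2 + 2*V + U*V (T(V, U) = -3/2 + ((V + V) + V*U) = -3/2 + (2*V + U*V) = -3/2 + 2*V + U*V)
Y(S, x) = 21/2 + 4*S + x*(6 + 2*S) (Y(S, x) = -3/2 + 2*(2*1*(3 + S)) + x*(2*1*(3 + S)) = -3/2 + 2*(6 + 2*S) + x*(6 + 2*S) = -3/2 + (12 + 4*S) + x*(6 + 2*S) = 21/2 + 4*S + x*(6 + 2*S))
(31*52)/(-12 + Y(-3, -6)) = (31*52)/(-12 + (21/2 + 4*(-3) + 2*(-6)*(3 - 3))) = 1612/(-12 + (21/2 - 12 + 2*(-6)*0)) = 1612/(-12 + (21/2 - 12 + 0)) = 1612/(-12 - 3/2) = 1612/(-27/2) = 1612*(-2/27) = -3224/27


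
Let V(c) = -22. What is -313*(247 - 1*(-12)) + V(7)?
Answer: -81089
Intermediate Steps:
-313*(247 - 1*(-12)) + V(7) = -313*(247 - 1*(-12)) - 22 = -313*(247 + 12) - 22 = -313*259 - 22 = -81067 - 22 = -81089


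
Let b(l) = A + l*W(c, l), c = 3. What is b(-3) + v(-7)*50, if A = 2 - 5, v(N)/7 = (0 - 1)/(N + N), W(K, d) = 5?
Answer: 7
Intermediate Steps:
v(N) = -7/(2*N) (v(N) = 7*((0 - 1)/(N + N)) = 7*(-1/(2*N)) = -7/(2*N))
A = -3
b(l) = -3 + 5*l (b(l) = -3 + l*5 = -3 + 5*l)
b(-3) + v(-7)*50 = (-3 + 5*(-3)) - 7/2/(-7)*50 = (-3 - 15) - 7/2*(-⅐)*50 = -18 + (½)*50 = -18 + 25 = 7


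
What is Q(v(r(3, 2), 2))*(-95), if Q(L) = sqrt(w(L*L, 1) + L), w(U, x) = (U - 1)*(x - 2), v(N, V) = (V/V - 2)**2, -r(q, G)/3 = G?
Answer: -95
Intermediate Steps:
r(q, G) = -3*G
v(N, V) = 1 (v(N, V) = (1 - 2)**2 = (-1)**2 = 1)
w(U, x) = (-1 + U)*(-2 + x)
Q(L) = sqrt(1 + L - L**2) (Q(L) = sqrt((2 - 1*1 - 2*L*L + (L*L)*1) + L) = sqrt((2 - 1 - 2*L**2 + L**2*1) + L) = sqrt((2 - 1 - 2*L**2 + L**2) + L) = sqrt((1 - L**2) + L) = sqrt(1 + L - L**2))
Q(v(r(3, 2), 2))*(-95) = sqrt(1 + 1 - 1*1**2)*(-95) = sqrt(1 + 1 - 1*1)*(-95) = sqrt(1 + 1 - 1)*(-95) = sqrt(1)*(-95) = 1*(-95) = -95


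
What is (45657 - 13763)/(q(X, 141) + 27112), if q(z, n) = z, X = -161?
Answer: 31894/26951 ≈ 1.1834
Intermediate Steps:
(45657 - 13763)/(q(X, 141) + 27112) = (45657 - 13763)/(-161 + 27112) = 31894/26951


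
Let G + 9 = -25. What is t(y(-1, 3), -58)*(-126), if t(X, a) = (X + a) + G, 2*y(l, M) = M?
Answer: 11403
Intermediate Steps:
G = -34 (G = -9 - 25 = -34)
y(l, M) = M/2
t(X, a) = -34 + X + a (t(X, a) = (X + a) - 34 = -34 + X + a)
t(y(-1, 3), -58)*(-126) = (-34 + (½)*3 - 58)*(-126) = (-34 + 3/2 - 58)*(-126) = -181/2*(-126) = 11403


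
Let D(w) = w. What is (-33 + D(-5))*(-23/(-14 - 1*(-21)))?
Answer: 874/7 ≈ 124.86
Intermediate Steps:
(-33 + D(-5))*(-23/(-14 - 1*(-21))) = (-33 - 5)*(-23/(-14 - 1*(-21))) = -(-874)/(-14 + 21) = -(-874)/7 = -38*(-23/7) = 874/7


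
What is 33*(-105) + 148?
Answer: -3317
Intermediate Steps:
33*(-105) + 148 = -3465 + 148 = -3317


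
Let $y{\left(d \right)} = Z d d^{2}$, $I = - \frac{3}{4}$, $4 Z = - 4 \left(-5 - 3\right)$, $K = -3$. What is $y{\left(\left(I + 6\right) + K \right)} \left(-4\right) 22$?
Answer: $-8019$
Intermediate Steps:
$Z = 8$ ($Z = \frac{\left(-4\right) \left(-5 - 3\right)}{4} = \frac{\left(-4\right) \left(-8\right)}{4} = \frac{1}{4} \cdot 32 = 8$)
$I = - \frac{3}{4}$ ($I = \left(-3\right) \frac{1}{4} = - \frac{3}{4} \approx -0.75$)
$y{\left(d \right)} = 8 d^{3}$ ($y{\left(d \right)} = 8 d d^{2} = 8 d^{3}$)
$y{\left(\left(I + 6\right) + K \right)} \left(-4\right) 22 = 8 \left(\left(- \frac{3}{4} + 6\right) - 3\right)^{3} \left(-4\right) 22 = 8 \left(\frac{21}{4} - 3\right)^{3} \left(-4\right) 22 = 8 \left(\frac{9}{4}\right)^{3} \left(-4\right) 22 = 8 \cdot \frac{729}{64} \left(-4\right) 22 = \frac{729}{8} \left(-4\right) 22 = \left(- \frac{729}{2}\right) 22 = -8019$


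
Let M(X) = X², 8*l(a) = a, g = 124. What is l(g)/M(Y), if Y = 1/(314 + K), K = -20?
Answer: 1339758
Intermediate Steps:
l(a) = a/8
Y = 1/294 (Y = 1/(314 - 20) = 1/294 ≈ 0.0034014)
l(g)/M(Y) = ((⅛)*124)/((1/294)²) = 31/(2*(1/86436)) = (31/2)*86436 = 1339758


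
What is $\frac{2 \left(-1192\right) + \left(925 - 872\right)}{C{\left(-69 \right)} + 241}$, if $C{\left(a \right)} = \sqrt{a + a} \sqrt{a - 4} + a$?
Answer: $- \frac{200466}{9755} - \frac{2331 \sqrt{10074}}{19510} \approx -32.542$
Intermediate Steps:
$C{\left(a \right)} = a + \sqrt{2} \sqrt{a} \sqrt{-4 + a}$ ($C{\left(a \right)} = \sqrt{2 a} \sqrt{-4 + a} + a = \sqrt{2} \sqrt{a} \sqrt{-4 + a} + a = a + \sqrt{2} \sqrt{a} \sqrt{-4 + a}$)
$\frac{2 \left(-1192\right) + \left(925 - 872\right)}{C{\left(-69 \right)} + 241} = \frac{2 \left(-1192\right) + \left(925 - 872\right)}{\left(-69 + \sqrt{2} \sqrt{-69} \sqrt{-4 - 69}\right) + 241} = \frac{-2384 + 53}{\left(-69 + \sqrt{2} i \sqrt{69} \sqrt{-73}\right) + 241} = - \frac{2331}{\left(-69 + \sqrt{2} i \sqrt{69} i \sqrt{73}\right) + 241} = - \frac{2331}{\left(-69 - \sqrt{10074}\right) + 241} = - \frac{2331}{172 - \sqrt{10074}}$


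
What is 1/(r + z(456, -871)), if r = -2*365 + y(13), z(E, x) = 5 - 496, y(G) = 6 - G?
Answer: -1/1228 ≈ -0.00081433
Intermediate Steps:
z(E, x) = -491
r = -737 (r = -2*365 + (6 - 1*13) = -730 + (6 - 13) = -730 - 7 = -737)
1/(r + z(456, -871)) = 1/(-737 - 491) = 1/(-1228) = -1/1228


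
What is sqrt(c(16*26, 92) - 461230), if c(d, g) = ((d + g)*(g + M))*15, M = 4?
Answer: sqrt(270290) ≈ 519.89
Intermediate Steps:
c(d, g) = 15*(4 + g)*(d + g) (c(d, g) = ((d + g)*(g + 4))*15 = ((d + g)*(4 + g))*15 = ((4 + g)*(d + g))*15 = 15*(4 + g)*(d + g))
sqrt(c(16*26, 92) - 461230) = sqrt((15*92**2 + 60*(16*26) + 60*92 + 15*(16*26)*92) - 461230) = sqrt((15*8464 + 60*416 + 5520 + 15*416*92) - 461230) = sqrt((126960 + 24960 + 5520 + 574080) - 461230) = sqrt(731520 - 461230) = sqrt(270290)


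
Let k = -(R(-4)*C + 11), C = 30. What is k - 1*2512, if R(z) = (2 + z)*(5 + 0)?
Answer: -2223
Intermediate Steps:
R(z) = 10 + 5*z (R(z) = (2 + z)*5 = 10 + 5*z)
k = 289 (k = -((10 + 5*(-4))*30 + 11) = -((10 - 20)*30 + 11) = -(-10*30 + 11) = -(-300 + 11) = -1*(-289) = 289)
k - 1*2512 = 289 - 1*2512 = 289 - 2512 = -2223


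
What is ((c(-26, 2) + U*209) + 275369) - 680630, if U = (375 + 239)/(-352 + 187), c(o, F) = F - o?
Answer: -6090161/15 ≈ -4.0601e+5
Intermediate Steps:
U = -614/165 (U = 614/(-165) = 614*(-1/165) = -614/165 ≈ -3.7212)
((c(-26, 2) + U*209) + 275369) - 680630 = (((2 - 1*(-26)) - 614/165*209) + 275369) - 680630 = (((2 + 26) - 11666/15) + 275369) - 680630 = ((28 - 11666/15) + 275369) - 680630 = (-11246/15 + 275369) - 680630 = 4119289/15 - 680630 = -6090161/15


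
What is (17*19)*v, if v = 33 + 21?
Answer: 17442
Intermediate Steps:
v = 54
(17*19)*v = (17*19)*54 = 323*54 = 17442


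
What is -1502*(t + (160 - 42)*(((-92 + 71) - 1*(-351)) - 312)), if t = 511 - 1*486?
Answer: -3227798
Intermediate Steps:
t = 25 (t = 511 - 486 = 25)
-1502*(t + (160 - 42)*(((-92 + 71) - 1*(-351)) - 312)) = -1502*(25 + (160 - 42)*(((-92 + 71) - 1*(-351)) - 312)) = -1502*(25 + 118*((-21 + 351) - 312)) = -1502*(25 + 118*(330 - 312)) = -1502*(25 + 118*18) = -1502*(25 + 2124) = -1502*2149 = -3227798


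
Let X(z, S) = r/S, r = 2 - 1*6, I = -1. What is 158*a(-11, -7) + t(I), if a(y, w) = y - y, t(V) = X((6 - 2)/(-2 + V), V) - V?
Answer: 5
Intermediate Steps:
r = -4 (r = 2 - 6 = -4)
X(z, S) = -4/S
t(V) = -V - 4/V (t(V) = -4/V - V = -V - 4/V)
a(y, w) = 0
158*a(-11, -7) + t(I) = 158*0 + (-1*(-1) - 4/(-1)) = 0 + (1 - 4*(-1)) = 0 + (1 + 4) = 0 + 5 = 5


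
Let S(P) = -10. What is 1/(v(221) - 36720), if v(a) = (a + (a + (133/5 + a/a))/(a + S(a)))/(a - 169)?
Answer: -27430/1007112401 ≈ -2.7236e-5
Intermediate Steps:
v(a) = (a + (138/5 + a)/(-10 + a))/(-169 + a) (v(a) = (a + (a + (133/5 + a/a))/(a - 10))/(a - 169) = (a + (a + (133*(1/5) + 1))/(-10 + a))/(-169 + a) = (a + (a + (133/5 + 1))/(-10 + a))/(-169 + a) = (a + (a + 138/5)/(-10 + a))/(-169 + a) = (a + (138/5 + a)/(-10 + a))/(-169 + a))
1/(v(221) - 36720) = 1/((138/5 + 221**2 - 9*221)/(1690 + 221**2 - 179*221) - 36720) = 1/((138/5 + 48841 - 1989)/(1690 + 48841 - 39559) - 36720) = 1/((234398/5)/10972 - 36720) = 1/((1/10972)*(234398/5) - 36720) = 1/(117199/27430 - 36720) = 1/(-1007112401/27430) = -27430/1007112401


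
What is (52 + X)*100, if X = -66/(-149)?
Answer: 781400/149 ≈ 5244.3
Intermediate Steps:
X = 66/149 (X = -66*(-1/149) = 66/149 ≈ 0.44295)
(52 + X)*100 = (52 + 66/149)*100 = (7814/149)*100 = 781400/149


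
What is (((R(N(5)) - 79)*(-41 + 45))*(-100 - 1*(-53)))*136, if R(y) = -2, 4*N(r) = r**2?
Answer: 2071008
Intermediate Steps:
N(r) = r**2/4
(((R(N(5)) - 79)*(-41 + 45))*(-100 - 1*(-53)))*136 = (((-2 - 79)*(-41 + 45))*(-100 - 1*(-53)))*136 = ((-81*4)*(-100 + 53))*136 = -324*(-47)*136 = 15228*136 = 2071008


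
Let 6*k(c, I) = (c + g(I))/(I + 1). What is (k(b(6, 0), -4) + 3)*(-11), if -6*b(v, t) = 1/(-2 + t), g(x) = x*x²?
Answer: -15565/216 ≈ -72.060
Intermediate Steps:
g(x) = x³
b(v, t) = -1/(6*(-2 + t))
k(c, I) = (c + I³)/(6*(1 + I)) (k(c, I) = ((c + I³)/(I + 1))/6 = ((c + I³)/(1 + I))/6 = (c + I³)/(6*(1 + I)))
(k(b(6, 0), -4) + 3)*(-11) = ((-1/(-12 + 6*0) + (-4)³)/(6*(1 - 4)) + 3)*(-11) = ((⅙)*(-1/(-12 + 0) - 64)/(-3) + 3)*(-11) = ((⅙)*(-⅓)*(-1/(-12) - 64) + 3)*(-11) = ((⅙)*(-⅓)*(-1*(-1/12) - 64) + 3)*(-11) = ((⅙)*(-⅓)*(1/12 - 64) + 3)*(-11) = ((⅙)*(-⅓)*(-767/12) + 3)*(-11) = (767/216 + 3)*(-11) = (1415/216)*(-11) = -15565/216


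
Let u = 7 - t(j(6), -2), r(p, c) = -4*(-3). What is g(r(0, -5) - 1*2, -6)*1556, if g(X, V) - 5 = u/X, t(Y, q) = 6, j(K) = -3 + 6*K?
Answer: 39678/5 ≈ 7935.6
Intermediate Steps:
r(p, c) = 12
u = 1 (u = 7 - 1*6 = 7 - 6 = 1)
g(X, V) = 5 + 1/X
g(r(0, -5) - 1*2, -6)*1556 = (5 + 1/(12 - 1*2))*1556 = (5 + 1/(12 - 2))*1556 = (5 + 1/10)*1556 = (51/10)*1556 = 39678/5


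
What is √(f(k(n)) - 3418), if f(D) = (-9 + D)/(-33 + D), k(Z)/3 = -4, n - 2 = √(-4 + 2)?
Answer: I*√768945/15 ≈ 58.46*I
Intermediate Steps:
n = 2 + I*√2 (n = 2 + √(-4 + 2) = 2 + √(-2) = 2 + I*√2 ≈ 2.0 + 1.4142*I)
k(Z) = -12 (k(Z) = 3*(-4) = -12)
f(D) = (-9 + D)/(-33 + D)
√(f(k(n)) - 3418) = √((-9 - 12)/(-33 - 12) - 3418) = √(-21/(-45) - 3418) = √(-1/45*(-21) - 3418) = √(7/15 - 3418) = √(-51263/15) = I*√768945/15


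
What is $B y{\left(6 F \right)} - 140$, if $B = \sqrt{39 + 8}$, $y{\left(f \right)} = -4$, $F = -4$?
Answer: $-140 - 4 \sqrt{47} \approx -167.42$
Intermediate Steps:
$B = \sqrt{47} \approx 6.8557$
$B y{\left(6 F \right)} - 140 = \sqrt{47} \left(-4\right) - 140 = - 4 \sqrt{47} - 140 = -140 - 4 \sqrt{47}$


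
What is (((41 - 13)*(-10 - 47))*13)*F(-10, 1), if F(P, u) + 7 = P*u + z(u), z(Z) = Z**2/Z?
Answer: 331968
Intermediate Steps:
z(Z) = Z
F(P, u) = -7 + u + P*u (F(P, u) = -7 + (P*u + u) = -7 + (u + P*u) = -7 + u + P*u)
(((41 - 13)*(-10 - 47))*13)*F(-10, 1) = (((41 - 13)*(-10 - 47))*13)*(-7 + 1 - 10*1) = ((28*(-57))*13)*(-7 + 1 - 10) = -1596*13*(-16) = -20748*(-16) = 331968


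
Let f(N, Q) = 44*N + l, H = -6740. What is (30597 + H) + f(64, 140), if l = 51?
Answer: 26724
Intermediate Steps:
f(N, Q) = 51 + 44*N (f(N, Q) = 44*N + 51 = 51 + 44*N)
(30597 + H) + f(64, 140) = (30597 - 6740) + (51 + 44*64) = 23857 + (51 + 2816) = 23857 + 2867 = 26724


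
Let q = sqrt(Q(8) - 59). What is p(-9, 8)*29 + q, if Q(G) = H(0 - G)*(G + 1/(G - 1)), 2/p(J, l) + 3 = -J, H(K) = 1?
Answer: 29/3 + 2*I*sqrt(623)/7 ≈ 9.6667 + 7.1314*I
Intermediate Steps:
p(J, l) = 2/(-3 - J)
Q(G) = G + 1/(-1 + G) (Q(G) = 1*(G + 1/(G - 1)) = 1*(G + 1/(-1 + G)) = G + 1/(-1 + G))
q = 2*I*sqrt(623)/7 (q = sqrt((1 + 8**2 - 1*8)/(-1 + 8) - 59) = sqrt((1 + 64 - 8)/7 - 59) = sqrt((1/7)*57 - 59) = sqrt(57/7 - 59) = sqrt(-356/7) = 2*I*sqrt(623)/7 ≈ 7.1314*I)
p(-9, 8)*29 + q = -2/(3 - 9)*29 + 2*I*sqrt(623)/7 = -2/(-6)*29 + 2*I*sqrt(623)/7 = -2*(-1/6)*29 + 2*I*sqrt(623)/7 = (1/3)*29 + 2*I*sqrt(623)/7 = 29/3 + 2*I*sqrt(623)/7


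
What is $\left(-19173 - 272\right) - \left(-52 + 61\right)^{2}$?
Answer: $-19526$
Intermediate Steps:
$\left(-19173 - 272\right) - \left(-52 + 61\right)^{2} = \left(-19173 - 272\right) - 9^{2} = -19445 - 81 = -19526$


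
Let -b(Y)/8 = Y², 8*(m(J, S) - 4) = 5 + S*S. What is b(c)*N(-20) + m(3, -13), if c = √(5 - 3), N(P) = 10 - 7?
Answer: -89/4 ≈ -22.250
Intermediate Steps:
m(J, S) = 37/8 + S²/8 (m(J, S) = 4 + (5 + S*S)/8 = 4 + (5 + S²)/8 = 4 + (5/8 + S²/8) = 37/8 + S²/8)
N(P) = 3
c = √2 ≈ 1.4142
b(Y) = -8*Y²
b(c)*N(-20) + m(3, -13) = -8*(√2)²*3 + (37/8 + (⅛)*(-13)²) = -8*2*3 + (37/8 + (⅛)*169) = -16*3 + (37/8 + 169/8) = -48 + 103/4 = -89/4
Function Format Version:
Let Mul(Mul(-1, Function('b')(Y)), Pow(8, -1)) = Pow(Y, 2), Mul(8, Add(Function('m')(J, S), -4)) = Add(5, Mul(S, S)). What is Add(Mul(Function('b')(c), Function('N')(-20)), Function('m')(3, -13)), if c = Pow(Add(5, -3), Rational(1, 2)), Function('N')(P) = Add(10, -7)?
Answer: Rational(-89, 4) ≈ -22.250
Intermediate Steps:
Function('m')(J, S) = Add(Rational(37, 8), Mul(Rational(1, 8), Pow(S, 2))) (Function('m')(J, S) = Add(4, Mul(Rational(1, 8), Add(5, Mul(S, S)))) = Add(4, Mul(Rational(1, 8), Add(5, Pow(S, 2)))) = Add(4, Add(Rational(5, 8), Mul(Rational(1, 8), Pow(S, 2)))) = Add(Rational(37, 8), Mul(Rational(1, 8), Pow(S, 2))))
Function('N')(P) = 3
c = Pow(2, Rational(1, 2)) ≈ 1.4142
Function('b')(Y) = Mul(-8, Pow(Y, 2))
Add(Mul(Function('b')(c), Function('N')(-20)), Function('m')(3, -13)) = Add(Mul(Mul(-8, Pow(Pow(2, Rational(1, 2)), 2)), 3), Add(Rational(37, 8), Mul(Rational(1, 8), Pow(-13, 2)))) = Add(Mul(Mul(-8, 2), 3), Add(Rational(37, 8), Mul(Rational(1, 8), 169))) = Add(Mul(-16, 3), Add(Rational(37, 8), Rational(169, 8))) = Add(-48, Rational(103, 4)) = Rational(-89, 4)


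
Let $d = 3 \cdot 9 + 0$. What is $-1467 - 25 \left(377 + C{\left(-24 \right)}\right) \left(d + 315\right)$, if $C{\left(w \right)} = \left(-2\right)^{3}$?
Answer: $-3156417$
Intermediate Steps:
$d = 27$ ($d = 27 + 0 = 27$)
$C{\left(w \right)} = -8$
$-1467 - 25 \left(377 + C{\left(-24 \right)}\right) \left(d + 315\right) = -1467 - 25 \left(377 - 8\right) \left(27 + 315\right) = -1467 - 25 \cdot 369 \cdot 342 = -1467 - 3154950 = -3156417$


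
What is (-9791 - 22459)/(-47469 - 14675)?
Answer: 16125/31072 ≈ 0.51896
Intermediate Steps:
(-9791 - 22459)/(-47469 - 14675) = -32250/(-62144) = -32250*(-1/62144) = 16125/31072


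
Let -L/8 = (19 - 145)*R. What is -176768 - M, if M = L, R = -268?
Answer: 93376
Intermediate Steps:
L = -270144 (L = -8*(19 - 145)*(-268) = -(-1008)*(-268) = -8*33768 = -270144)
M = -270144
-176768 - M = -176768 - 1*(-270144) = -176768 + 270144 = 93376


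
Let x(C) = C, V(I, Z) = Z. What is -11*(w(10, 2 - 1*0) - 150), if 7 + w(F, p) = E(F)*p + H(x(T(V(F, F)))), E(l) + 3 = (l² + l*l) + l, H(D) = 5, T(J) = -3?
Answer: -2882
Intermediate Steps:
E(l) = -3 + l + 2*l² (E(l) = -3 + ((l² + l*l) + l) = -3 + ((l² + l²) + l) = -3 + (2*l² + l) = -3 + (l + 2*l²) = -3 + l + 2*l²)
w(F, p) = -2 + p*(-3 + F + 2*F²) (w(F, p) = -7 + ((-3 + F + 2*F²)*p + 5) = -7 + (p*(-3 + F + 2*F²) + 5) = -7 + (5 + p*(-3 + F + 2*F²)) = -2 + p*(-3 + F + 2*F²))
-11*(w(10, 2 - 1*0) - 150) = -11*((-2 + (2 - 1*0)*(-3 + 10 + 2*10²)) - 150) = -11*((-2 + (2 + 0)*(-3 + 10 + 2*100)) - 150) = -11*((-2 + 2*(-3 + 10 + 200)) - 150) = -11*((-2 + 2*207) - 150) = -11*((-2 + 414) - 150) = -11*(412 - 150) = -11*262 = -2882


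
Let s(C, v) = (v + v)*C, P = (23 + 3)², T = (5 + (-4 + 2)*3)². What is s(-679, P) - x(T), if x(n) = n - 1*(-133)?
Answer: -918142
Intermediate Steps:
T = 1 (T = (5 - 2*3)² = (5 - 6)² = (-1)² = 1)
P = 676 (P = 26² = 676)
s(C, v) = 2*C*v (s(C, v) = (2*v)*C = 2*C*v)
x(n) = 133 + n (x(n) = n + 133 = 133 + n)
s(-679, P) - x(T) = 2*(-679)*676 - (133 + 1) = -918008 - 1*134 = -918008 - 134 = -918142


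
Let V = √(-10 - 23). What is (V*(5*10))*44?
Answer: 2200*I*√33 ≈ 12638.0*I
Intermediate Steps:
V = I*√33 (V = √(-33) = I*√33 ≈ 5.7446*I)
(V*(5*10))*44 = ((I*√33)*(5*10))*44 = ((I*√33)*50)*44 = (50*I*√33)*44 = 2200*I*√33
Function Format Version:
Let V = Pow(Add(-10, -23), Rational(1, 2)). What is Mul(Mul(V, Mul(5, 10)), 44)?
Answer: Mul(2200, I, Pow(33, Rational(1, 2))) ≈ Mul(12638., I)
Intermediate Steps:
V = Mul(I, Pow(33, Rational(1, 2))) (V = Pow(-33, Rational(1, 2)) = Mul(I, Pow(33, Rational(1, 2))) ≈ Mul(5.7446, I))
Mul(Mul(V, Mul(5, 10)), 44) = Mul(Mul(Mul(I, Pow(33, Rational(1, 2))), Mul(5, 10)), 44) = Mul(Mul(Mul(I, Pow(33, Rational(1, 2))), 50), 44) = Mul(Mul(50, I, Pow(33, Rational(1, 2))), 44) = Mul(2200, I, Pow(33, Rational(1, 2)))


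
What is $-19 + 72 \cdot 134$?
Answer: $9629$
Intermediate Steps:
$-19 + 72 \cdot 134 = -19 + 9648 = 9629$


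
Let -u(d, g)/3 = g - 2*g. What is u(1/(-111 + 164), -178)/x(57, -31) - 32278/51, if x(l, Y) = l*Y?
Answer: -19002664/30039 ≈ -632.60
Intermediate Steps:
x(l, Y) = Y*l
u(d, g) = 3*g (u(d, g) = -3*(g - 2*g) = -(-3)*g = 3*g)
u(1/(-111 + 164), -178)/x(57, -31) - 32278/51 = (3*(-178))/((-31*57)) - 32278/51 = -534/(-1767) - 32278*1/51 = -534*(-1/1767) - 32278/51 = 178/589 - 32278/51 = -19002664/30039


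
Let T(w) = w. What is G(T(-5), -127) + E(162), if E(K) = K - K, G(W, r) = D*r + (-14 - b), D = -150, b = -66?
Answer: 19102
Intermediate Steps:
G(W, r) = 52 - 150*r (G(W, r) = -150*r + (-14 - 1*(-66)) = -150*r + (-14 + 66) = -150*r + 52 = 52 - 150*r)
E(K) = 0
G(T(-5), -127) + E(162) = (52 - 150*(-127)) + 0 = (52 + 19050) + 0 = 19102 + 0 = 19102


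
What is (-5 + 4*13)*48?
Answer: 2256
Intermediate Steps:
(-5 + 4*13)*48 = (-5 + 52)*48 = 47*48 = 2256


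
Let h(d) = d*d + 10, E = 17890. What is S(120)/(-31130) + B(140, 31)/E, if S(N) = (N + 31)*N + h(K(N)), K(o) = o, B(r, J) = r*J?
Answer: -4468575/5569157 ≈ -0.80238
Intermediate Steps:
B(r, J) = J*r
h(d) = 10 + d² (h(d) = d² + 10 = 10 + d²)
S(N) = 10 + N² + N*(31 + N) (S(N) = (N + 31)*N + (10 + N²) = (31 + N)*N + (10 + N²) = N*(31 + N) + (10 + N²) = 10 + N² + N*(31 + N))
S(120)/(-31130) + B(140, 31)/E = (10 + 2*120² + 31*120)/(-31130) + (31*140)/17890 = (10 + 2*14400 + 3720)*(-1/31130) + 4340*(1/17890) = (10 + 28800 + 3720)*(-1/31130) + 434/1789 = 32530*(-1/31130) + 434/1789 = -3253/3113 + 434/1789 = -4468575/5569157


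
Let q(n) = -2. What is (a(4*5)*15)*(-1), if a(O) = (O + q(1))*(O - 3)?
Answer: -4590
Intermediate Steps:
a(O) = (-3 + O)*(-2 + O) (a(O) = (O - 2)*(O - 3) = (-2 + O)*(-3 + O) = (-3 + O)*(-2 + O))
(a(4*5)*15)*(-1) = ((6 + (4*5)² - 20*5)*15)*(-1) = ((6 + 20² - 5*20)*15)*(-1) = ((6 + 400 - 100)*15)*(-1) = (306*15)*(-1) = 4590*(-1) = -4590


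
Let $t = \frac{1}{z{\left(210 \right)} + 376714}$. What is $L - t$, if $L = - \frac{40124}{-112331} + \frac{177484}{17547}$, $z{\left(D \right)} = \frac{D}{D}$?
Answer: $\frac{7775776499847823}{742532409952755} \approx 10.472$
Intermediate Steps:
$z{\left(D \right)} = 1$
$t = \frac{1}{376715}$ ($t = \frac{1}{1 + 376714} = \frac{1}{376715} \approx 2.6545 \cdot 10^{-6}$)
$L = \frac{20641011032}{1971072057}$ ($L = \left(-40124\right) \left(- \frac{1}{112331}\right) + 177484 \cdot \frac{1}{17547} = \frac{40124}{112331} + \frac{177484}{17547} = \frac{20641011032}{1971072057} \approx 10.472$)
$L - t = \frac{20641011032}{1971072057} - \frac{1}{376715} = \frac{7775776499847823}{742532409952755}$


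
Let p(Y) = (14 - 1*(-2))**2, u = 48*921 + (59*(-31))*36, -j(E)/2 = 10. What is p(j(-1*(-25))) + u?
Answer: -21380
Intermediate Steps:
j(E) = -20 (j(E) = -2*10 = -20)
u = -21636 (u = 44208 - 1829*36 = 44208 - 65844 = -21636)
p(Y) = 256 (p(Y) = (14 + 2)**2 = 16**2 = 256)
p(j(-1*(-25))) + u = 256 - 21636 = -21380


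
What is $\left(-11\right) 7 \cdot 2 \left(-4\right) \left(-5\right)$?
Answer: $-3080$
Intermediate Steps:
$\left(-11\right) 7 \cdot 2 \left(-4\right) \left(-5\right) = - 77 \left(\left(-8\right) \left(-5\right)\right) = \left(-77\right) 40 = -3080$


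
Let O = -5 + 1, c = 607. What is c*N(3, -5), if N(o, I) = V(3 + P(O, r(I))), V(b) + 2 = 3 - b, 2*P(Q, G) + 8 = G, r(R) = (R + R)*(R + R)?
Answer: -29136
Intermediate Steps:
r(R) = 4*R**2 (r(R) = (2*R)*(2*R) = 4*R**2)
O = -4
P(Q, G) = -4 + G/2
V(b) = 1 - b (V(b) = -2 + (3 - b) = 1 - b)
N(o, I) = 2 - 2*I**2 (N(o, I) = 1 - (3 + (-4 + (4*I**2)/2)) = 1 - (3 + (-4 + 2*I**2)) = 1 - (-1 + 2*I**2) = 1 + (1 - 2*I**2) = 2 - 2*I**2)
c*N(3, -5) = 607*(2 - 2*(-5)**2) = 607*(2 - 2*25) = 607*(2 - 50) = 607*(-48) = -29136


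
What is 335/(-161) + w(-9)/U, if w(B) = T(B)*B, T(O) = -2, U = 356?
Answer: -58181/28658 ≈ -2.0302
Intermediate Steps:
w(B) = -2*B
335/(-161) + w(-9)/U = 335/(-161) - 2*(-9)/356 = 335*(-1/161) + 18*(1/356) = -335/161 + 9/178 = -58181/28658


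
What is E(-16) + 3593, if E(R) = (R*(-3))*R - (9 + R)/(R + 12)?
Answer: 11293/4 ≈ 2823.3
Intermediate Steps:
E(R) = -3*R² - (9 + R)/(12 + R) (E(R) = (-3*R)*R - (9 + R)/(12 + R) = -3*R² - (9 + R)/(12 + R))
E(-16) + 3593 = (-9 - 1*(-16) - 36*(-16)² - 3*(-16)³)/(12 - 16) + 3593 = (-9 + 16 - 36*256 - 3*(-4096))/(-4) + 3593 = -(-9 + 16 - 9216 + 12288)/4 + 3593 = -¼*3079 + 3593 = -3079/4 + 3593 = 11293/4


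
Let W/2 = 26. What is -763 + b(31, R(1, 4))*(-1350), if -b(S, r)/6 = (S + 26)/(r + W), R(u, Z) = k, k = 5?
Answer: 7337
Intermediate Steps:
W = 52 (W = 2*26 = 52)
R(u, Z) = 5
b(S, r) = -6*(26 + S)/(52 + r) (b(S, r) = -6*(S + 26)/(r + 52) = -6*(26 + S)/(52 + r))
-763 + b(31, R(1, 4))*(-1350) = -763 + (6*(-26 - 1*31)/(52 + 5))*(-1350) = -763 + (6*(-26 - 31)/57)*(-1350) = -763 + (6*(1/57)*(-57))*(-1350) = -763 - 6*(-1350) = -763 + 8100 = 7337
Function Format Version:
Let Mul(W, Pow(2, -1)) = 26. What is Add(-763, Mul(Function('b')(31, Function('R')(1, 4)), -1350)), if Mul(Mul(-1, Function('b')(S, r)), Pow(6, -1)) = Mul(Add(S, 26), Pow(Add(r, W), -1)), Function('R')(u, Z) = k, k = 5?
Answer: 7337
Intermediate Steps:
W = 52 (W = Mul(2, 26) = 52)
Function('R')(u, Z) = 5
Function('b')(S, r) = Mul(-6, Pow(Add(52, r), -1), Add(26, S)) (Function('b')(S, r) = Mul(-6, Mul(Add(S, 26), Pow(Add(r, 52), -1))) = Mul(-6, Mul(Add(26, S), Pow(Add(52, r), -1))) = Mul(-6, Mul(Pow(Add(52, r), -1), Add(26, S))) = Mul(-6, Pow(Add(52, r), -1), Add(26, S)))
Add(-763, Mul(Function('b')(31, Function('R')(1, 4)), -1350)) = Add(-763, Mul(Mul(6, Pow(Add(52, 5), -1), Add(-26, Mul(-1, 31))), -1350)) = Add(-763, Mul(Mul(6, Pow(57, -1), Add(-26, -31)), -1350)) = Add(-763, Mul(Mul(6, Rational(1, 57), -57), -1350)) = Add(-763, Mul(-6, -1350)) = Add(-763, 8100) = 7337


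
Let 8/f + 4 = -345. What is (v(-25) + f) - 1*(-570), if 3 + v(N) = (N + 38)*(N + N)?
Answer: -28975/349 ≈ -83.023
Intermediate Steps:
f = -8/349 (f = 8/(-4 - 345) = 8/(-349) = 8*(-1/349) = -8/349 ≈ -0.022923)
v(N) = -3 + 2*N*(38 + N) (v(N) = -3 + (N + 38)*(N + N) = -3 + (38 + N)*(2*N) = -3 + 2*N*(38 + N))
(v(-25) + f) - 1*(-570) = ((-3 + 2*(-25)² + 76*(-25)) - 8/349) - 1*(-570) = ((-3 + 2*625 - 1900) - 8/349) + 570 = ((-3 + 1250 - 1900) - 8/349) + 570 = (-653 - 8/349) + 570 = -227905/349 + 570 = -28975/349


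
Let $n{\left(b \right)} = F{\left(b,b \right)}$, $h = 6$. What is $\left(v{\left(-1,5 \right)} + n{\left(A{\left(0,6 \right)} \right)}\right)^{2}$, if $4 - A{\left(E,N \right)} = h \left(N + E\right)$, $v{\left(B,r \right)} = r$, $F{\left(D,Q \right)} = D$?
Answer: $729$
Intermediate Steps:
$A{\left(E,N \right)} = 4 - 6 E - 6 N$ ($A{\left(E,N \right)} = 4 - 6 \left(N + E\right) = 4 - 6 \left(E + N\right) = 4 - \left(6 E + 6 N\right) = 4 - 6 E - 6 N$)
$n{\left(b \right)} = b$
$\left(v{\left(-1,5 \right)} + n{\left(A{\left(0,6 \right)} \right)}\right)^{2} = \left(5 - 32\right)^{2} = \left(-27\right)^{2} = 729$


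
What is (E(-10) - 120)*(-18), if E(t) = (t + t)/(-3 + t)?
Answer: 27720/13 ≈ 2132.3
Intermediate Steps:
E(t) = 2*t/(-3 + t) (E(t) = (2*t)/(-3 + t) = 2*t/(-3 + t))
(E(-10) - 120)*(-18) = (2*(-10)/(-3 - 10) - 120)*(-18) = (2*(-10)/(-13) - 120)*(-18) = (2*(-10)*(-1/13) - 120)*(-18) = (20/13 - 120)*(-18) = -1540/13*(-18) = 27720/13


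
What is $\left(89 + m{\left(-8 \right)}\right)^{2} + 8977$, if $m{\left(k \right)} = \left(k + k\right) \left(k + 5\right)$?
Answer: $27746$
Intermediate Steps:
$m{\left(k \right)} = 2 k \left(5 + k\right)$
$\left(89 + m{\left(-8 \right)}\right)^{2} + 8977 = \left(89 + 2 \left(-8\right) \left(5 - 8\right)\right)^{2} + 8977 = \left(89 + 2 \left(-8\right) \left(-3\right)\right)^{2} + 8977 = \left(89 + 48\right)^{2} + 8977 = 137^{2} + 8977 = 18769 + 8977 = 27746$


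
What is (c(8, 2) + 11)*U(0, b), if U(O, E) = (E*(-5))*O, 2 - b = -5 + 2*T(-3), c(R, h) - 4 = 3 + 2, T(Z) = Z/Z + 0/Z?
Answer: 0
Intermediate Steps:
T(Z) = 1 (T(Z) = 1 + 0 = 1)
c(R, h) = 9 (c(R, h) = 4 + (3 + 2) = 4 + 5 = 9)
b = 5 (b = 2 - (-5 + 2*1) = 2 - (-5 + 2) = 2 - 1*(-3) = 2 + 3 = 5)
U(O, E) = -5*E*O (U(O, E) = (-5*E)*O = -5*E*O)
(c(8, 2) + 11)*U(0, b) = (9 + 11)*(-5*5*0) = 20*0 = 0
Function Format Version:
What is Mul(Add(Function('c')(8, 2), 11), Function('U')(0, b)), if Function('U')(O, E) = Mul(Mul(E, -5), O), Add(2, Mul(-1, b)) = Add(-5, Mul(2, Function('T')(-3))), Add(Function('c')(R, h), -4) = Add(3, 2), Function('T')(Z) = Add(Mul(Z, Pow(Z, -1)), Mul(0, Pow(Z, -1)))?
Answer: 0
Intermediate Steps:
Function('T')(Z) = 1 (Function('T')(Z) = Add(1, 0) = 1)
Function('c')(R, h) = 9 (Function('c')(R, h) = Add(4, Add(3, 2)) = Add(4, 5) = 9)
b = 5 (b = Add(2, Mul(-1, Add(-5, Mul(2, 1)))) = Add(2, Mul(-1, Add(-5, 2))) = Add(2, Mul(-1, -3)) = Add(2, 3) = 5)
Function('U')(O, E) = Mul(-5, E, O) (Function('U')(O, E) = Mul(Mul(-5, E), O) = Mul(-5, E, O))
Mul(Add(Function('c')(8, 2), 11), Function('U')(0, b)) = Mul(Add(9, 11), Mul(-5, 5, 0)) = Mul(20, 0) = 0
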